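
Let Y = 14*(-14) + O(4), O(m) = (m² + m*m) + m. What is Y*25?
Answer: -4000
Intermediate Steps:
O(m) = m + 2*m² (O(m) = (m² + m²) + m = 2*m² + m = m + 2*m²)
Y = -160 (Y = 14*(-14) + 4*(1 + 2*4) = -196 + 4*(1 + 8) = -196 + 4*9 = -196 + 36 = -160)
Y*25 = -160*25 = -4000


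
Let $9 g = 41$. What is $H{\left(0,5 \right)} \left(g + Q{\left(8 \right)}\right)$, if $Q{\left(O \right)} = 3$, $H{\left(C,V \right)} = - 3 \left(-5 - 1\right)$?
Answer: $136$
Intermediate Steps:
$H{\left(C,V \right)} = 18$ ($H{\left(C,V \right)} = \left(-3\right) \left(-6\right) = 18$)
$g = \frac{41}{9}$ ($g = \frac{1}{9} \cdot 41 = \frac{41}{9} \approx 4.5556$)
$H{\left(0,5 \right)} \left(g + Q{\left(8 \right)}\right) = 18 \left(\frac{41}{9} + 3\right) = 18 \cdot \frac{68}{9} = 136$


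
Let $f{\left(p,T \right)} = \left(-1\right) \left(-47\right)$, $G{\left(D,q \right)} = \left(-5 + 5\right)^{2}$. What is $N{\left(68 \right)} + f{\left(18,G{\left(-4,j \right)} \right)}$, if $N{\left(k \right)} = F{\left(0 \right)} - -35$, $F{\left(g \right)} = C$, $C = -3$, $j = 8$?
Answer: $79$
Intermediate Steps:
$G{\left(D,q \right)} = 0$ ($G{\left(D,q \right)} = 0^{2} = 0$)
$F{\left(g \right)} = -3$
$f{\left(p,T \right)} = 47$
$N{\left(k \right)} = 32$ ($N{\left(k \right)} = -3 - -35 = -3 + 35 = 32$)
$N{\left(68 \right)} + f{\left(18,G{\left(-4,j \right)} \right)} = 32 + 47 = 79$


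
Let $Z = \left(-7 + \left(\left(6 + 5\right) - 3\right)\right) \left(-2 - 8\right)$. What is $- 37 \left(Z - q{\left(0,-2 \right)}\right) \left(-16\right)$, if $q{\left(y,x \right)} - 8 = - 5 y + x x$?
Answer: $-13024$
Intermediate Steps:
$q{\left(y,x \right)} = 8 + x^{2} - 5 y$ ($q{\left(y,x \right)} = 8 + \left(- 5 y + x x\right) = 8 + \left(- 5 y + x^{2}\right) = 8 + \left(x^{2} - 5 y\right) = 8 + x^{2} - 5 y$)
$Z = -10$ ($Z = \left(-7 + \left(11 - 3\right)\right) \left(-10\right) = \left(-7 + 8\right) \left(-10\right) = 1 \left(-10\right) = -10$)
$- 37 \left(Z - q{\left(0,-2 \right)}\right) \left(-16\right) = - 37 \left(-10 - \left(8 + \left(-2\right)^{2} - 0\right)\right) \left(-16\right) = - 37 \left(-10 - \left(8 + 4 + 0\right)\right) \left(-16\right) = - 37 \left(-10 - 12\right) \left(-16\right) = \left(-37\right) \left(-22\right) \left(-16\right) = 814 \left(-16\right) = -13024$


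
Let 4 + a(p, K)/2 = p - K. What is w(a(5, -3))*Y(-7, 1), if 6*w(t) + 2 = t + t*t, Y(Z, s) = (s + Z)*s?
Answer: -70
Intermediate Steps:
Y(Z, s) = s*(Z + s) (Y(Z, s) = (Z + s)*s = s*(Z + s))
a(p, K) = -8 - 2*K + 2*p (a(p, K) = -8 + 2*(p - K) = -8 + (-2*K + 2*p) = -8 - 2*K + 2*p)
w(t) = -⅓ + t/6 + t²/6 (w(t) = -⅓ + (t + t*t)/6 = -⅓ + (t + t²)/6 = -⅓ + (t/6 + t²/6) = -⅓ + t/6 + t²/6)
w(a(5, -3))*Y(-7, 1) = (-⅓ + (-8 - 2*(-3) + 2*5)/6 + (-8 - 2*(-3) + 2*5)²/6)*(1*(-7 + 1)) = (-⅓ + (-8 + 6 + 10)/6 + (-8 + 6 + 10)²/6)*(1*(-6)) = (-⅓ + (⅙)*8 + (⅙)*8²)*(-6) = (-⅓ + 4/3 + (⅙)*64)*(-6) = (-⅓ + 4/3 + 32/3)*(-6) = (35/3)*(-6) = -70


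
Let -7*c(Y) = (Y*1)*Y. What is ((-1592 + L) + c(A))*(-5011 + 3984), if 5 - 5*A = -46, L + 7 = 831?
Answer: 140700027/175 ≈ 8.0400e+5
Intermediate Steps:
L = 824 (L = -7 + 831 = 824)
A = 51/5 (A = 1 - ⅕*(-46) = 1 + 46/5 = 51/5 ≈ 10.200)
c(Y) = -Y²/7 (c(Y) = -Y*1*Y/7 = -Y*Y/7 = -Y²/7)
((-1592 + L) + c(A))*(-5011 + 3984) = ((-1592 + 824) - (51/5)²/7)*(-5011 + 3984) = (-768 - ⅐*2601/25)*(-1027) = (-768 - 2601/175)*(-1027) = -137001/175*(-1027) = 140700027/175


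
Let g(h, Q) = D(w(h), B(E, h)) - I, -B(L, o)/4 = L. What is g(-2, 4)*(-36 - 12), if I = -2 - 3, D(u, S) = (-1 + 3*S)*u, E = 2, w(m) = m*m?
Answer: 4560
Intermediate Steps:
w(m) = m**2
B(L, o) = -4*L
D(u, S) = u*(-1 + 3*S)
I = -5
g(h, Q) = 5 - 25*h**2 (g(h, Q) = h**2*(-1 + 3*(-4*2)) - 1*(-5) = h**2*(-1 + 3*(-8)) + 5 = h**2*(-1 - 24) + 5 = h**2*(-25) + 5 = -25*h**2 + 5 = 5 - 25*h**2)
g(-2, 4)*(-36 - 12) = (5 - 25*(-2)**2)*(-36 - 12) = (5 - 25*4)*(-48) = (5 - 100)*(-48) = -95*(-48) = 4560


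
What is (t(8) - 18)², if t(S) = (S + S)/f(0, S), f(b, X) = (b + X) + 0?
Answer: 256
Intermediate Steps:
f(b, X) = X + b (f(b, X) = (X + b) + 0 = X + b)
t(S) = 2 (t(S) = (S + S)/(S + 0) = (2*S)/S = 2)
(t(8) - 18)² = (2 - 18)² = (-16)² = 256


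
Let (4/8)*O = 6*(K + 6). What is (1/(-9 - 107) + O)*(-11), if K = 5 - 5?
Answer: -91861/116 ≈ -791.91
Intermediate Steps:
K = 0
O = 72 (O = 2*(6*(0 + 6)) = 2*(6*6) = 2*36 = 72)
(1/(-9 - 107) + O)*(-11) = (1/(-9 - 107) + 72)*(-11) = (1/(-116) + 72)*(-11) = (-1/116 + 72)*(-11) = (8351/116)*(-11) = -91861/116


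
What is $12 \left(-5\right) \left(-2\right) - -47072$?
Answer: $47192$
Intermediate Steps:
$12 \left(-5\right) \left(-2\right) - -47072 = \left(-60\right) \left(-2\right) + 47072 = 120 + 47072 = 47192$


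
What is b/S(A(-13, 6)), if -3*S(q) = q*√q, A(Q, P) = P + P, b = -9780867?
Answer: 3260289*√3/8 ≈ 7.0587e+5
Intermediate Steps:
A(Q, P) = 2*P
S(q) = -q^(3/2)/3 (S(q) = -q*√q/3 = -q^(3/2)/3)
b/S(A(-13, 6)) = -9780867*(-√3/24) = -(-3260289)*√3/8 = 3260289*√3/8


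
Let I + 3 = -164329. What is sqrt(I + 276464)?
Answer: 34*sqrt(97) ≈ 334.86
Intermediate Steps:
I = -164332 (I = -3 - 164329 = -164332)
sqrt(I + 276464) = sqrt(-164332 + 276464) = sqrt(112132) = 34*sqrt(97)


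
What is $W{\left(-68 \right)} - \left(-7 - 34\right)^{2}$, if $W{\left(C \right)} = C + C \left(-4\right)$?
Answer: $-1477$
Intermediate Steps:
$W{\left(C \right)} = - 3 C$ ($W{\left(C \right)} = C - 4 C = - 3 C$)
$W{\left(-68 \right)} - \left(-7 - 34\right)^{2} = \left(-3\right) \left(-68\right) - \left(-7 - 34\right)^{2} = 204 - \left(-41\right)^{2} = 204 - 1681 = -1477$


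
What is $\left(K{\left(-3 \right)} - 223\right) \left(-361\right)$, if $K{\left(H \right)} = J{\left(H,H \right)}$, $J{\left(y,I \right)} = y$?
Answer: $81586$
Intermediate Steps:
$K{\left(H \right)} = H$
$\left(K{\left(-3 \right)} - 223\right) \left(-361\right) = \left(-3 - 223\right) \left(-361\right) = \left(-226\right) \left(-361\right) = 81586$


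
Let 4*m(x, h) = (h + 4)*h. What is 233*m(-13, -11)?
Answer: 17941/4 ≈ 4485.3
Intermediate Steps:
m(x, h) = h*(4 + h)/4 (m(x, h) = ((h + 4)*h)/4 = ((4 + h)*h)/4 = (h*(4 + h))/4 = h*(4 + h)/4)
233*m(-13, -11) = 233*((¼)*(-11)*(4 - 11)) = 233*((¼)*(-11)*(-7)) = 233*(77/4) = 17941/4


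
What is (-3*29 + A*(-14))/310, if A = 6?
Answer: -171/310 ≈ -0.55161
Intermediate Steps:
(-3*29 + A*(-14))/310 = (-3*29 + 6*(-14))/310 = (-87 - 84)*(1/310) = -171*1/310 = -171/310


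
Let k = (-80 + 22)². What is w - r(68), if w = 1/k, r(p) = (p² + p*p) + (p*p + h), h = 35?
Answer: -46783147/3364 ≈ -13907.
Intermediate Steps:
k = 3364 (k = (-58)² = 3364)
r(p) = 35 + 3*p² (r(p) = (p² + p*p) + (p*p + 35) = (p² + p²) + (p² + 35) = 2*p² + (35 + p²) = 35 + 3*p²)
w = 1/3364 ≈ 0.00029727
w - r(68) = 1/3364 - (35 + 3*68²) = 1/3364 - (35 + 3*4624) = 1/3364 - (35 + 13872) = 1/3364 - 1*13907 = 1/3364 - 13907 = -46783147/3364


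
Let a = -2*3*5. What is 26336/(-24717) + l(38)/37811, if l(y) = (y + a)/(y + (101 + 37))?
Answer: -1991578745/1869148974 ≈ -1.0655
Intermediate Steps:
a = -30 (a = -6*5 = -30)
l(y) = (-30 + y)/(138 + y) (l(y) = (y - 30)/(y + (101 + 37)) = (-30 + y)/(y + 138) = (-30 + y)/(138 + y))
26336/(-24717) + l(38)/37811 = 26336/(-24717) + ((-30 + 38)/(138 + 38))/37811 = 26336*(-1/24717) + (8/176)*(1/37811) = -26336/24717 + ((1/176)*8)*(1/37811) = -26336/24717 + (1/22)*(1/37811) = -26336/24717 + 1/831842 = -1991578745/1869148974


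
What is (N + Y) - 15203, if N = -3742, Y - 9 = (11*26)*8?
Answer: -16648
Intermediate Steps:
Y = 2297 (Y = 9 + (11*26)*8 = 9 + 286*8 = 9 + 2288 = 2297)
(N + Y) - 15203 = (-3742 + 2297) - 15203 = -1445 - 15203 = -16648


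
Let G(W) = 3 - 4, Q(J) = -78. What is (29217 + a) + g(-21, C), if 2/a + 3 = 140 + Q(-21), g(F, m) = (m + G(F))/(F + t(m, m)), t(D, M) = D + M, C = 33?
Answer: 77573113/2655 ≈ 29218.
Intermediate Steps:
G(W) = -1
g(F, m) = (-1 + m)/(F + 2*m) (g(F, m) = (m - 1)/(F + (m + m)) = (-1 + m)/(F + 2*m))
a = 2/59 (a = 2/(-3 + (140 - 78)) = 2/(-3 + 62) = 2/59 ≈ 0.033898)
(29217 + a) + g(-21, C) = (29217 + 2/59) + (-1 + 33)/(-21 + 2*33) = 1723805/59 + 32/(-21 + 66) = 1723805/59 + 32/45 = 77573113/2655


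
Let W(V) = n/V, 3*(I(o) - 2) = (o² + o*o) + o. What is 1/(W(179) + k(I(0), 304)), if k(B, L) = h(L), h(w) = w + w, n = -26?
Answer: 179/108806 ≈ 0.0016451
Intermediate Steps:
I(o) = 2 + o/3 + 2*o²/3 (I(o) = 2 + ((o² + o*o) + o)/3 = 2 + ((o² + o²) + o)/3 = 2 + (2*o² + o)/3 = 2 + (o + 2*o²)/3 = 2 + (o/3 + 2*o²/3) = 2 + o/3 + 2*o²/3)
h(w) = 2*w
k(B, L) = 2*L
W(V) = -26/V
1/(W(179) + k(I(0), 304)) = 1/(-26/179 + 2*304) = 1/(-26*1/179 + 608) = 1/(-26/179 + 608) = 1/(108806/179) = 179/108806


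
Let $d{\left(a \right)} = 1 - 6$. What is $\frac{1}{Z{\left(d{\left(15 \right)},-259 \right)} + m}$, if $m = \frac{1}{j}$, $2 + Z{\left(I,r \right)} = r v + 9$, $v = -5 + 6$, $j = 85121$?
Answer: $- \frac{85121}{21450491} \approx -0.0039683$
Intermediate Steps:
$d{\left(a \right)} = -5$
$v = 1$
$Z{\left(I,r \right)} = 7 + r$ ($Z{\left(I,r \right)} = -2 + \left(r 1 + 9\right) = -2 + \left(r + 9\right) = -2 + \left(9 + r\right) = 7 + r$)
$m = \frac{1}{85121} \approx 1.1748 \cdot 10^{-5}$
$\frac{1}{Z{\left(d{\left(15 \right)},-259 \right)} + m} = \frac{1}{\left(7 - 259\right) + \frac{1}{85121}} = \frac{1}{-252 + \frac{1}{85121}} = \frac{1}{- \frac{21450491}{85121}} = - \frac{85121}{21450491}$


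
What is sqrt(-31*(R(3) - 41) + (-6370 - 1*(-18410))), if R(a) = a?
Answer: sqrt(13218) ≈ 114.97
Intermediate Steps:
sqrt(-31*(R(3) - 41) + (-6370 - 1*(-18410))) = sqrt(-31*(3 - 41) + (-6370 - 1*(-18410))) = sqrt(-31*(-38) + (-6370 + 18410)) = sqrt(1178 + 12040) = sqrt(13218)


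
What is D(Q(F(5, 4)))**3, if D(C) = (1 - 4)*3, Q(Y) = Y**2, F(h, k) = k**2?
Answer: -729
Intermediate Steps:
D(C) = -9 (D(C) = -3*3 = -9)
D(Q(F(5, 4)))**3 = (-9)**3 = -729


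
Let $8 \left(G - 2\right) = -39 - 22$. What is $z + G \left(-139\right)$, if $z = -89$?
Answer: $\frac{5543}{8} \approx 692.88$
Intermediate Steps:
$G = - \frac{45}{8}$ ($G = 2 + \frac{-39 - 22}{8} = 2 + \frac{1}{8} \left(-61\right) = 2 - \frac{61}{8} = - \frac{45}{8} \approx -5.625$)
$z + G \left(-139\right) = -89 - - \frac{6255}{8} = -89 + \frac{6255}{8} = \frac{5543}{8}$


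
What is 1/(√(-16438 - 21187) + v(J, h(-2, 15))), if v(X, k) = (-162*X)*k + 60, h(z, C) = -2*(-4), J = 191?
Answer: -247476/61244408201 - 5*I*√1505/61244408201 ≈ -4.0408e-6 - 3.1672e-9*I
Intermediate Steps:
h(z, C) = 8
v(X, k) = 60 - 162*X*k (v(X, k) = -162*X*k + 60 = 60 - 162*X*k)
1/(√(-16438 - 21187) + v(J, h(-2, 15))) = 1/(√(-16438 - 21187) + (60 - 162*191*8)) = 1/(√(-37625) + (60 - 247536)) = 1/(5*I*√1505 - 247476) = 1/(-247476 + 5*I*√1505)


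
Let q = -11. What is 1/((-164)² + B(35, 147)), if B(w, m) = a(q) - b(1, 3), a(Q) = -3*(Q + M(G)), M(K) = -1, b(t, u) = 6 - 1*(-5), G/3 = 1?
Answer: 1/26921 ≈ 3.7146e-5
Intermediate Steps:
G = 3 (G = 3*1 = 3)
b(t, u) = 11 (b(t, u) = 6 + 5 = 11)
a(Q) = 3 - 3*Q (a(Q) = -3*(Q - 1) = -3*(-1 + Q) = 3 - 3*Q)
B(w, m) = 25 (B(w, m) = (3 - 3*(-11)) - 1*11 = (3 + 33) - 11 = 36 - 11 = 25)
1/((-164)² + B(35, 147)) = 1/((-164)² + 25) = 1/(26896 + 25) = 1/26921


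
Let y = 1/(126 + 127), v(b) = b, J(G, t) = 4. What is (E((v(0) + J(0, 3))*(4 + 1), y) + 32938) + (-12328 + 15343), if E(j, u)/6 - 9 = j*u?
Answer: 9109891/253 ≈ 36008.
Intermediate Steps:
y = 1/253 ≈ 0.0039526
E(j, u) = 54 + 6*j*u (E(j, u) = 54 + 6*(j*u) = 54 + 6*j*u)
(E((v(0) + J(0, 3))*(4 + 1), y) + 32938) + (-12328 + 15343) = ((54 + 6*((0 + 4)*(4 + 1))*(1/253)) + 32938) + (-12328 + 15343) = ((54 + 6*(4*5)*(1/253)) + 32938) + 3015 = ((54 + 6*20*(1/253)) + 32938) + 3015 = ((54 + 120/253) + 32938) + 3015 = (13782/253 + 32938) + 3015 = 8347096/253 + 3015 = 9109891/253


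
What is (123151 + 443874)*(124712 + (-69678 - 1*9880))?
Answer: 25603446850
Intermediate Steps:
(123151 + 443874)*(124712 + (-69678 - 1*9880)) = 567025*(124712 + (-69678 - 9880)) = 567025*(124712 - 79558) = 567025*45154 = 25603446850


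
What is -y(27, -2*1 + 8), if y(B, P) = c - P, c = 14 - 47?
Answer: 39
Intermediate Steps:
c = -33
y(B, P) = -33 - P
-y(27, -2*1 + 8) = -(-33 - (-2*1 + 8)) = -(-33 - (-2 + 8)) = -(-33 - 1*6) = -(-33 - 6) = -1*(-39) = 39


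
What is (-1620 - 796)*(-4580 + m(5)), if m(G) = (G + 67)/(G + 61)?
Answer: 121689088/11 ≈ 1.1063e+7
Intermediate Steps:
m(G) = (67 + G)/(61 + G)
(-1620 - 796)*(-4580 + m(5)) = (-1620 - 796)*(-4580 + (67 + 5)/(61 + 5)) = -2416*(-4580 + 72/66) = -2416*(-4580 + (1/66)*72) = -2416*(-4580 + 12/11) = -2416*(-50368/11) = 121689088/11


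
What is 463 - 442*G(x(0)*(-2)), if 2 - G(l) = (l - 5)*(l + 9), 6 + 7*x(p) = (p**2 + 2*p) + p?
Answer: -783079/49 ≈ -15981.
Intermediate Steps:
x(p) = -6/7 + p**2/7 + 3*p/7 (x(p) = -6/7 + ((p**2 + 2*p) + p)/7 = -6/7 + (p**2 + 3*p)/7 = -6/7 + (p**2/7 + 3*p/7) = -6/7 + p**2/7 + 3*p/7)
G(l) = 2 - (-5 + l)*(9 + l) (G(l) = 2 - (l - 5)*(l + 9) = 2 - (-5 + l)*(9 + l))
463 - 442*G(x(0)*(-2)) = 463 - 442*(47 - ((-6/7 + (1/7)*0**2 + (3/7)*0)*(-2))**2 - 4*(-6/7 + (1/7)*0**2 + (3/7)*0)*(-2)) = 463 - 442*(47 - ((-6/7 + (1/7)*0 + 0)*(-2))**2 - 4*(-6/7 + (1/7)*0 + 0)*(-2)) = 463 - 442*(47 - ((-6/7 + 0 + 0)*(-2))**2 - 4*(-6/7 + 0 + 0)*(-2)) = 463 - 442*(47 - (-6/7*(-2))**2 - (-24)*(-2)/7) = 463 - 442*(47 - (12/7)**2 - 4*12/7) = 463 - 442*(47 - 1*144/49 - 48/7) = 463 - 442*(47 - 144/49 - 48/7) = 463 - 442*1823/49 = 463 - 805766/49 = -783079/49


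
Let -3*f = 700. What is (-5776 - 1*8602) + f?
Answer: -43834/3 ≈ -14611.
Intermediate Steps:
f = -700/3 (f = -1/3*700 = -700/3 ≈ -233.33)
(-5776 - 1*8602) + f = (-5776 - 1*8602) - 700/3 = (-5776 - 8602) - 700/3 = -14378 - 700/3 = -43834/3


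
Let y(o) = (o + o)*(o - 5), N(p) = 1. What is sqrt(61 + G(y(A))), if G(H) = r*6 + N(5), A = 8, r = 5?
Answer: 2*sqrt(23) ≈ 9.5917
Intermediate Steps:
y(o) = 2*o*(-5 + o) (y(o) = (2*o)*(-5 + o) = 2*o*(-5 + o))
G(H) = 31 (G(H) = 5*6 + 1 = 30 + 1 = 31)
sqrt(61 + G(y(A))) = sqrt(61 + 31) = sqrt(92) = 2*sqrt(23)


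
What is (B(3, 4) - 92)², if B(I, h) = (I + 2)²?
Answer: 4489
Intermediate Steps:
B(I, h) = (2 + I)²
(B(3, 4) - 92)² = ((2 + 3)² - 92)² = (5² - 92)² = (25 - 92)² = (-67)² = 4489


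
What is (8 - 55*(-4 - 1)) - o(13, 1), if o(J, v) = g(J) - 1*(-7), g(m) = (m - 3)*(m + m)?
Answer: 16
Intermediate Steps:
g(m) = 2*m*(-3 + m) (g(m) = (-3 + m)*(2*m) = 2*m*(-3 + m))
o(J, v) = 7 + 2*J*(-3 + J) (o(J, v) = 2*J*(-3 + J) - 1*(-7) = 2*J*(-3 + J) + 7 = 7 + 2*J*(-3 + J))
(8 - 55*(-4 - 1)) - o(13, 1) = (8 - 55*(-4 - 1)) - (7 + 2*13*(-3 + 13)) = (8 - 55*(-5)) - (7 + 2*13*10) = (8 - 11*(-25)) - (7 + 260) = (8 + 275) - 1*267 = 283 - 267 = 16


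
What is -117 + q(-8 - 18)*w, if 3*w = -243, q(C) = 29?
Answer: -2466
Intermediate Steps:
w = -81 (w = (1/3)*(-243) = -81)
-117 + q(-8 - 18)*w = -117 + 29*(-81) = -117 - 2349 = -2466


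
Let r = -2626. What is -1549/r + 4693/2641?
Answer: 863933/365014 ≈ 2.3668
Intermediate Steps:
-1549/r + 4693/2641 = -1549/(-2626) + 4693/2641 = -1549*(-1/2626) + 4693*(1/2641) = 1549/2626 + 247/139 = 863933/365014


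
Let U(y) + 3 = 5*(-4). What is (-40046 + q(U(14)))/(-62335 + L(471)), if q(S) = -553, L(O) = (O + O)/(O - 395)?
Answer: 1542762/2368259 ≈ 0.65143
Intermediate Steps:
L(O) = 2*O/(-395 + O) (L(O) = (2*O)/(-395 + O) = 2*O/(-395 + O))
U(y) = -23 (U(y) = -3 + 5*(-4) = -3 - 20 = -23)
(-40046 + q(U(14)))/(-62335 + L(471)) = (-40046 - 553)/(-62335 + 2*471/(-395 + 471)) = -40599/(-62335 + 2*471/76) = -40599/(-62335 + 2*471*(1/76)) = -40599/(-62335 + 471/38) = -40599/(-2368259/38) = -40599*(-38/2368259) = 1542762/2368259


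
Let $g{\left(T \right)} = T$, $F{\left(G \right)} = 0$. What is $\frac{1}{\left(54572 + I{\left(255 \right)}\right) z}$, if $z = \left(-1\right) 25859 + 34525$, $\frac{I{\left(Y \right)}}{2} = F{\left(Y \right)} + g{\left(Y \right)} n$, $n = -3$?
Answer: $\frac{1}{459661972} \approx 2.1755 \cdot 10^{-9}$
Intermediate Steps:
$I{\left(Y \right)} = - 6 Y$ ($I{\left(Y \right)} = 2 \left(0 + Y \left(-3\right)\right) = 2 \left(0 - 3 Y\right) = 2 \left(- 3 Y\right) = - 6 Y$)
$z = 8666$ ($z = -25859 + 34525 = 8666$)
$\frac{1}{\left(54572 + I{\left(255 \right)}\right) z} = \frac{1}{\left(54572 - 1530\right) 8666} = \frac{1}{54572 - 1530} \cdot \frac{1}{8666} = \frac{1}{53042} \cdot \frac{1}{8666} = \frac{1}{459661972}$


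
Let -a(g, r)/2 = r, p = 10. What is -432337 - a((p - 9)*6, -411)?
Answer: -433159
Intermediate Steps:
a(g, r) = -2*r
-432337 - a((p - 9)*6, -411) = -432337 - (-2)*(-411) = -432337 - 1*822 = -432337 - 822 = -433159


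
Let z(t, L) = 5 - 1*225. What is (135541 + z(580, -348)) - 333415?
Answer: -198094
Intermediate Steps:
z(t, L) = -220 (z(t, L) = 5 - 225 = -220)
(135541 + z(580, -348)) - 333415 = (135541 - 220) - 333415 = 135321 - 333415 = -198094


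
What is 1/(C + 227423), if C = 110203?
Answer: 1/337626 ≈ 2.9619e-6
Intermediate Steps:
1/(C + 227423) = 1/(110203 + 227423) = 1/337626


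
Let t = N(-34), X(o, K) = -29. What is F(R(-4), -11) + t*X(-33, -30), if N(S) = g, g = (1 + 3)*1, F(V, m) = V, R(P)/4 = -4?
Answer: -132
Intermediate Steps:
R(P) = -16 (R(P) = 4*(-4) = -16)
g = 4 (g = 4*1 = 4)
N(S) = 4
t = 4
F(R(-4), -11) + t*X(-33, -30) = -16 + 4*(-29) = -16 - 116 = -132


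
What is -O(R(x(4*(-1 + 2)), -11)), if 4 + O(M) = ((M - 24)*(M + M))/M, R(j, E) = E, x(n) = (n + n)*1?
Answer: 74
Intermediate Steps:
x(n) = 2*n (x(n) = (2*n)*1 = 2*n)
O(M) = -52 + 2*M (O(M) = -4 + ((M - 24)*(M + M))/M = -4 + ((-24 + M)*(2*M))/M = -4 + (2*M*(-24 + M))/M = -4 + (-48 + 2*M) = -52 + 2*M)
-O(R(x(4*(-1 + 2)), -11)) = -(-52 + 2*(-11)) = -(-52 - 22) = -1*(-74) = 74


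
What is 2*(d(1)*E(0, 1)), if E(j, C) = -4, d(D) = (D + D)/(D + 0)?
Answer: -16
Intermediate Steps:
d(D) = 2 (d(D) = (2*D)/D = 2)
2*(d(1)*E(0, 1)) = 2*(2*(-4)) = 2*(-8) = -16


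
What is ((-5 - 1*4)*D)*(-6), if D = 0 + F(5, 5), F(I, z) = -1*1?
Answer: -54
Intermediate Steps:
F(I, z) = -1
D = -1 (D = 0 - 1 = -1)
((-5 - 1*4)*D)*(-6) = ((-5 - 1*4)*(-1))*(-6) = ((-5 - 4)*(-1))*(-6) = -9*(-1)*(-6) = 9*(-6) = -54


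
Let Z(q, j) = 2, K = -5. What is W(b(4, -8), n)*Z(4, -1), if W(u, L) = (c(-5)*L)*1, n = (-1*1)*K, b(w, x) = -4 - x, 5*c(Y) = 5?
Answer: 10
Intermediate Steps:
c(Y) = 1 (c(Y) = (⅕)*5 = 1)
n = 5 (n = -1*1*(-5) = -1*(-5) = 5)
W(u, L) = L (W(u, L) = (1*L)*1 = L*1 = L)
W(b(4, -8), n)*Z(4, -1) = 5*2 = 10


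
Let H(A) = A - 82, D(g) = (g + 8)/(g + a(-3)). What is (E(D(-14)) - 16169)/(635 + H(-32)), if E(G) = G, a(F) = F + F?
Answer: -161687/5210 ≈ -31.034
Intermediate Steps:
a(F) = 2*F
D(g) = (8 + g)/(-6 + g) (D(g) = (g + 8)/(g + 2*(-3)) = (8 + g)/(g - 6) = (8 + g)/(-6 + g))
H(A) = -82 + A
(E(D(-14)) - 16169)/(635 + H(-32)) = ((8 - 14)/(-6 - 14) - 16169)/(635 + (-82 - 32)) = (-6/(-20) - 16169)/(635 - 114) = (-1/20*(-6) - 16169)/521 = (3/10 - 16169)*(1/521) = -161687/10*1/521 = -161687/5210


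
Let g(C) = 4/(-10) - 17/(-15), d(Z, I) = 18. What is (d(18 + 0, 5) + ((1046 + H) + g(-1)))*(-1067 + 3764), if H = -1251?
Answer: -2511806/5 ≈ -5.0236e+5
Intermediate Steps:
g(C) = 11/15 (g(C) = 4*(-1/10) - 17*(-1/15) = -2/5 + 17/15 = 11/15)
(d(18 + 0, 5) + ((1046 + H) + g(-1)))*(-1067 + 3764) = (18 + ((1046 - 1251) + 11/15))*(-1067 + 3764) = (18 + (-205 + 11/15))*2697 = (18 - 3064/15)*2697 = -2794/15*2697 = -2511806/5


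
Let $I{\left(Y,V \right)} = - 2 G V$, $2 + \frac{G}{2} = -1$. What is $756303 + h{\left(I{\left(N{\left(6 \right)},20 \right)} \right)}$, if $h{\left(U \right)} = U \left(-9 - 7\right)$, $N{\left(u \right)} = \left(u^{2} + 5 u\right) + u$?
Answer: $752463$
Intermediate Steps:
$G = -6$ ($G = -4 + 2 \left(-1\right) = -4 - 2 = -6$)
$N{\left(u \right)} = u^{2} + 6 u$
$I{\left(Y,V \right)} = 12 V$ ($I{\left(Y,V \right)} = \left(-2\right) \left(-6\right) V = 12 V$)
$h{\left(U \right)} = - 16 U$ ($h{\left(U \right)} = U \left(-16\right) = - 16 U$)
$756303 + h{\left(I{\left(N{\left(6 \right)},20 \right)} \right)} = 756303 - 16 \cdot 12 \cdot 20 = 756303 - 3840 = 752463$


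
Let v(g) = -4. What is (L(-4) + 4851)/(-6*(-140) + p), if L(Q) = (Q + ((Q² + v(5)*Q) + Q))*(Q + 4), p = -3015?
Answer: -1617/725 ≈ -2.2303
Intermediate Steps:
L(Q) = (4 + Q)*(Q² - 2*Q) (L(Q) = (Q + ((Q² - 4*Q) + Q))*(Q + 4) = (Q + (Q² - 3*Q))*(4 + Q) = (Q² - 2*Q)*(4 + Q) = (4 + Q)*(Q² - 2*Q))
(L(-4) + 4851)/(-6*(-140) + p) = (-4*(-8 + (-4)² + 2*(-4)) + 4851)/(-6*(-140) - 3015) = (-4*(-8 + 16 - 8) + 4851)/(840 - 3015) = (-4*0 + 4851)/(-2175) = (0 + 4851)*(-1/2175) = 4851*(-1/2175) = -1617/725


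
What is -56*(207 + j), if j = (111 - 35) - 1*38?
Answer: -13720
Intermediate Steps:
j = 38 (j = 76 - 38 = 38)
-56*(207 + j) = -56*(207 + 38) = -56*245 = -13720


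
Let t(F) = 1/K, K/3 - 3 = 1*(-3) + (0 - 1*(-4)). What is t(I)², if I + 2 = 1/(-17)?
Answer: 1/144 ≈ 0.0069444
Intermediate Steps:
I = -35/17 (I = -2 + 1/(-17) = -2 - 1/17 = -35/17 ≈ -2.0588)
K = 12 (K = 9 + 3*(1*(-3) + (0 - 1*(-4))) = 9 + 3*(-3 + (0 + 4)) = 9 + 3*(-3 + 4) = 9 + 3*1 = 9 + 3 = 12)
t(F) = 1/12
t(I)² = (1/12)² = 1/144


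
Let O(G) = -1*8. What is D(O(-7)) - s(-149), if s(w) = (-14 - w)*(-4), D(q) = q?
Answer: 532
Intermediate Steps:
O(G) = -8
s(w) = 56 + 4*w
D(O(-7)) - s(-149) = -8 - (56 + 4*(-149)) = -8 - (56 - 596) = -8 - 1*(-540) = -8 + 540 = 532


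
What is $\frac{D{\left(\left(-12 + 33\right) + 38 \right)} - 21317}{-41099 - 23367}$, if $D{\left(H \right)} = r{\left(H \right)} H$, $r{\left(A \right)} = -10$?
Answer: $\frac{21907}{64466} \approx 0.33982$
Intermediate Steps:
$D{\left(H \right)} = - 10 H$
$\frac{D{\left(\left(-12 + 33\right) + 38 \right)} - 21317}{-41099 - 23367} = \frac{- 10 \left(\left(-12 + 33\right) + 38\right) - 21317}{-41099 - 23367} = \frac{- 10 \left(21 + 38\right) - 21317}{-64466} = \left(\left(-10\right) 59 - 21317\right) \left(- \frac{1}{64466}\right) = \left(-590 - 21317\right) \left(- \frac{1}{64466}\right) = \left(-21907\right) \left(- \frac{1}{64466}\right) = \frac{21907}{64466}$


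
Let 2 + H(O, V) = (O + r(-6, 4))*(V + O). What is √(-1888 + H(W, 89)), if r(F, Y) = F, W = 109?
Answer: 6*√514 ≈ 136.03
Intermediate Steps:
H(O, V) = -2 + (-6 + O)*(O + V) (H(O, V) = -2 + (O - 6)*(V + O) = -2 + (-6 + O)*(O + V))
√(-1888 + H(W, 89)) = √(-1888 + (-2 + 109² - 6*109 - 6*89 + 109*89)) = √(-1888 + (-2 + 11881 - 654 - 534 + 9701)) = √(-1888 + 20392) = √18504 = 6*√514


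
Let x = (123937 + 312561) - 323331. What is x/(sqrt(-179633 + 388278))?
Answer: 113167*sqrt(208645)/208645 ≈ 247.75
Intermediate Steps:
x = 113167 (x = 436498 - 323331 = 113167)
x/(sqrt(-179633 + 388278)) = 113167/(sqrt(-179633 + 388278)) = 113167/(sqrt(208645)) = 113167*(sqrt(208645)/208645) = 113167*sqrt(208645)/208645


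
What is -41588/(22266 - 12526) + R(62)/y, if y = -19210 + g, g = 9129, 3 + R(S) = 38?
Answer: -104897382/24547235 ≈ -4.2733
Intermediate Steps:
R(S) = 35 (R(S) = -3 + 38 = 35)
y = -10081 (y = -19210 + 9129 = -10081)
-41588/(22266 - 12526) + R(62)/y = -41588/(22266 - 12526) + 35/(-10081) = -41588/9740 + 35*(-1/10081) = -41588*1/9740 - 35/10081 = -10397/2435 - 35/10081 = -104897382/24547235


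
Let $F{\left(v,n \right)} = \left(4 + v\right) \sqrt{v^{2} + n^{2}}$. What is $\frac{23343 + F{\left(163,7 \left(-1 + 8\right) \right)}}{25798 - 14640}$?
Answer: $\frac{23343}{11158} + \frac{167 \sqrt{28970}}{11158} \approx 4.6395$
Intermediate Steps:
$F{\left(v,n \right)} = \sqrt{n^{2} + v^{2}} \left(4 + v\right)$ ($F{\left(v,n \right)} = \left(4 + v\right) \sqrt{n^{2} + v^{2}} = \sqrt{n^{2} + v^{2}} \left(4 + v\right)$)
$\frac{23343 + F{\left(163,7 \left(-1 + 8\right) \right)}}{25798 - 14640} = \frac{23343 + \sqrt{\left(7 \left(-1 + 8\right)\right)^{2} + 163^{2}} \left(4 + 163\right)}{25798 - 14640} = \frac{23343 + \sqrt{\left(7 \cdot 7\right)^{2} + 26569} \cdot 167}{11158} = \left(23343 + \sqrt{49^{2} + 26569} \cdot 167\right) \frac{1}{11158} = \left(23343 + \sqrt{2401 + 26569} \cdot 167\right) \frac{1}{11158} = \left(23343 + \sqrt{28970} \cdot 167\right) \frac{1}{11158} = \left(23343 + 167 \sqrt{28970}\right) \frac{1}{11158} = \frac{23343}{11158} + \frac{167 \sqrt{28970}}{11158}$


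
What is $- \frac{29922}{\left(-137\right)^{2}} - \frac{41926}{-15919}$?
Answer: $\frac{310580776}{298783711} \approx 1.0395$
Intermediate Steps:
$- \frac{29922}{\left(-137\right)^{2}} - \frac{41926}{-15919} = - \frac{29922}{18769} - - \frac{41926}{15919} = \left(-29922\right) \frac{1}{18769} + \frac{41926}{15919} = - \frac{29922}{18769} + \frac{41926}{15919} = \frac{310580776}{298783711}$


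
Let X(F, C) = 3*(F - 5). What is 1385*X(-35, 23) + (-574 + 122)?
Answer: -166652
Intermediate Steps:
X(F, C) = -15 + 3*F (X(F, C) = 3*(-5 + F) = -15 + 3*F)
1385*X(-35, 23) + (-574 + 122) = 1385*(-15 + 3*(-35)) + (-574 + 122) = 1385*(-15 - 105) - 452 = 1385*(-120) - 452 = -166200 - 452 = -166652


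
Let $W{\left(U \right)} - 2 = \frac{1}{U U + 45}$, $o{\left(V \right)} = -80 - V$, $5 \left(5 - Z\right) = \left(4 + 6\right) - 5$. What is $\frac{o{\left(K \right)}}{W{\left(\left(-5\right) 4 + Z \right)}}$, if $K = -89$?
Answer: $\frac{301}{67} \approx 4.4925$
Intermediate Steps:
$Z = 4$ ($Z = 5 - \frac{\left(4 + 6\right) - 5}{5} = 5 - \frac{10 - 5}{5} = 5 - 1 = 4$)
$W{\left(U \right)} = 2 + \frac{1}{45 + U^{2}}$ ($W{\left(U \right)} = 2 + \frac{1}{U U + 45} = 2 + \frac{1}{U^{2} + 45} = 2 + \frac{1}{45 + U^{2}}$)
$\frac{o{\left(K \right)}}{W{\left(\left(-5\right) 4 + Z \right)}} = \frac{-80 - -89}{\frac{1}{45 + \left(\left(-5\right) 4 + 4\right)^{2}} \left(91 + 2 \left(\left(-5\right) 4 + 4\right)^{2}\right)} = \frac{-80 + 89}{\frac{1}{45 + \left(-20 + 4\right)^{2}} \left(91 + 2 \left(-20 + 4\right)^{2}\right)} = \frac{9}{\frac{1}{45 + \left(-16\right)^{2}} \left(91 + 2 \left(-16\right)^{2}\right)} = \frac{9}{\frac{1}{45 + 256} \left(91 + 2 \cdot 256\right)} = \frac{9}{\frac{1}{301} \left(91 + 512\right)} = \frac{9}{\frac{1}{301} \cdot 603} = \frac{9}{\frac{603}{301}} = 9 \cdot \frac{301}{603} = \frac{301}{67}$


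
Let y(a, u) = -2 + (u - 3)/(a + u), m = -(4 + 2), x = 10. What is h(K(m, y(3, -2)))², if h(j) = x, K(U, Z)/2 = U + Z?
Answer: 100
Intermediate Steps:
m = -6 (m = -1*6 = -6)
y(a, u) = -2 + (-3 + u)/(a + u)
K(U, Z) = 2*U + 2*Z (K(U, Z) = 2*(U + Z) = 2*U + 2*Z)
h(j) = 10
h(K(m, y(3, -2)))² = 10² = 100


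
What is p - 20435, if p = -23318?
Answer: -43753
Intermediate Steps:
p - 20435 = -23318 - 20435 = -43753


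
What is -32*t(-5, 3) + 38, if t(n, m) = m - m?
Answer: 38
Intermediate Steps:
t(n, m) = 0
-32*t(-5, 3) + 38 = -32*0 + 38 = 0 + 38 = 38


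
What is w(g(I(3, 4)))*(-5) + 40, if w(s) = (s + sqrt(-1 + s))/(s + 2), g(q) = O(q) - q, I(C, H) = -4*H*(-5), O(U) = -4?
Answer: 1430/41 + 5*I*sqrt(85)/82 ≈ 34.878 + 0.56217*I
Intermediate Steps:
I(C, H) = 20*H
g(q) = -4 - q
w(s) = (s + sqrt(-1 + s))/(2 + s)
w(g(I(3, 4)))*(-5) + 40 = (((-4 - 20*4) + sqrt(-1 + (-4 - 20*4)))/(2 + (-4 - 20*4)))*(-5) + 40 = (((-4 - 1*80) + sqrt(-1 + (-4 - 1*80)))/(2 + (-4 - 1*80)))*(-5) + 40 = (((-4 - 80) + sqrt(-1 + (-4 - 80)))/(2 + (-4 - 80)))*(-5) + 40 = ((-84 + sqrt(-1 - 84))/(2 - 84))*(-5) + 40 = ((-84 + sqrt(-85))/(-82))*(-5) + 40 = -(-84 + I*sqrt(85))/82*(-5) + 40 = (42/41 - I*sqrt(85)/82)*(-5) + 40 = (-210/41 + 5*I*sqrt(85)/82) + 40 = 1430/41 + 5*I*sqrt(85)/82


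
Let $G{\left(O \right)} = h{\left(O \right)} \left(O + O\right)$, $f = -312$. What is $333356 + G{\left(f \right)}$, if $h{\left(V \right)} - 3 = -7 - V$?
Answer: $141164$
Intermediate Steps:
$h{\left(V \right)} = -4 - V$ ($h{\left(V \right)} = 3 - \left(7 + V\right) = -4 - V$)
$G{\left(O \right)} = 2 O \left(-4 - O\right)$ ($G{\left(O \right)} = \left(-4 - O\right) \left(O + O\right) = \left(-4 - O\right) 2 O = 2 O \left(-4 - O\right)$)
$333356 + G{\left(f \right)} = 333356 - - 624 \left(4 - 312\right) = 333356 - \left(-624\right) \left(-308\right) = 333356 - 192192 = 141164$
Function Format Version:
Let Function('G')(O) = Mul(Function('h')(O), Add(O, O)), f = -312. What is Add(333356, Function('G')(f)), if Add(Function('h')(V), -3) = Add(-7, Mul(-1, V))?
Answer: 141164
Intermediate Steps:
Function('h')(V) = Add(-4, Mul(-1, V)) (Function('h')(V) = Add(3, Add(-7, Mul(-1, V))) = Add(-4, Mul(-1, V)))
Function('G')(O) = Mul(2, O, Add(-4, Mul(-1, O))) (Function('G')(O) = Mul(Add(-4, Mul(-1, O)), Add(O, O)) = Mul(Add(-4, Mul(-1, O)), Mul(2, O)) = Mul(2, O, Add(-4, Mul(-1, O))))
Add(333356, Function('G')(f)) = Add(333356, Mul(-2, -312, Add(4, -312))) = Add(333356, Mul(-2, -312, -308)) = Add(333356, -192192) = 141164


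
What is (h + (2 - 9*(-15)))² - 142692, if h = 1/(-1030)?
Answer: -131470192919/1060900 ≈ -1.2392e+5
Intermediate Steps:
h = -1/1030 ≈ -0.00097087
(h + (2 - 9*(-15)))² - 142692 = (-1/1030 + (2 - 9*(-15)))² - 142692 = (-1/1030 + (2 + 135))² - 142692 = (-1/1030 + 137)² - 142692 = (141109/1030)² - 142692 = 19911749881/1060900 - 142692 = -131470192919/1060900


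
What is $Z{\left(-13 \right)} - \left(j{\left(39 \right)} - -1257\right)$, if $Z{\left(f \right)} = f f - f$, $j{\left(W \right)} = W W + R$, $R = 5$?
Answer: $-2601$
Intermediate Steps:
$j{\left(W \right)} = 5 + W^{2}$ ($j{\left(W \right)} = W W + 5 = W^{2} + 5 = 5 + W^{2}$)
$Z{\left(f \right)} = f^{2} - f$
$Z{\left(-13 \right)} - \left(j{\left(39 \right)} - -1257\right) = - 13 \left(-1 - 13\right) - \left(\left(5 + 39^{2}\right) - -1257\right) = \left(-13\right) \left(-14\right) - \left(\left(5 + 1521\right) + 1257\right) = 182 - \left(1526 + 1257\right) = 182 - 2783 = -2601$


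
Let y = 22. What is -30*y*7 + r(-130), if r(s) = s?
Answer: -4750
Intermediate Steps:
-30*y*7 + r(-130) = -30*22*7 - 130 = -660*7 - 130 = -4620 - 130 = -4750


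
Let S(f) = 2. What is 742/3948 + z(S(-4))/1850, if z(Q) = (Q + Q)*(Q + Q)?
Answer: 51281/260850 ≈ 0.19659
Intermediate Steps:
z(Q) = 4*Q² (z(Q) = (2*Q)*(2*Q) = 4*Q²)
742/3948 + z(S(-4))/1850 = 742/3948 + (4*2²)/1850 = 742*(1/3948) + (4*4)*(1/1850) = 53/282 + 16*(1/1850) = 53/282 + 8/925 = 51281/260850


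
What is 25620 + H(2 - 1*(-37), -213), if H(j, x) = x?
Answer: 25407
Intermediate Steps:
25620 + H(2 - 1*(-37), -213) = 25620 - 213 = 25407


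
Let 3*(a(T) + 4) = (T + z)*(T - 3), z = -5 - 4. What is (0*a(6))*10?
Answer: 0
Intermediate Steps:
z = -9
a(T) = -4 + (-9 + T)*(-3 + T)/3 (a(T) = -4 + ((T - 9)*(T - 3))/3 = -4 + ((-9 + T)*(-3 + T))/3 = -4 + (-9 + T)*(-3 + T)/3)
(0*a(6))*10 = (0*(5 - 4*6 + (⅓)*6²))*10 = (0*(5 - 24 + (⅓)*36))*10 = (0*(5 - 24 + 12))*10 = (0*(-7))*10 = 0*10 = 0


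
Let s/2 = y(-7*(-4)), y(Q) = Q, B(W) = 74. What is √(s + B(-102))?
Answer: √130 ≈ 11.402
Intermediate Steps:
s = 56 (s = 2*(-7*(-4)) = 2*28 = 56)
√(s + B(-102)) = √(56 + 74) = √130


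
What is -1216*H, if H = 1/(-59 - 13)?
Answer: 152/9 ≈ 16.889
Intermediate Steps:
H = -1/72 (H = 1/(-72) = -1/72 ≈ -0.013889)
-1216*H = -1216*(-1/72) = 152/9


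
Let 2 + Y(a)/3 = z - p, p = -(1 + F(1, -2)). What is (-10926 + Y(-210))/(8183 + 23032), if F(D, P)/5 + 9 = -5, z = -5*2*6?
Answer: -3773/10405 ≈ -0.36261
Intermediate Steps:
z = -60 (z = -10*6 = -60)
F(D, P) = -70 (F(D, P) = -45 + 5*(-5) = -45 - 25 = -70)
p = 69 (p = -(1 - 70) = -1*(-69) = 69)
Y(a) = -393 (Y(a) = -6 + 3*(-60 - 1*69) = -6 + 3*(-60 - 69) = -6 + 3*(-129) = -6 - 387 = -393)
(-10926 + Y(-210))/(8183 + 23032) = (-10926 - 393)/(8183 + 23032) = -11319/31215 = -11319*1/31215 = -3773/10405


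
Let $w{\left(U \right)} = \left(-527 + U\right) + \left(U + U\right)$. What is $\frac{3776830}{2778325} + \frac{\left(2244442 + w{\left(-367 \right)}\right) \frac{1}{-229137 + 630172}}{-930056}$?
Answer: $\frac{5634778945389441}{4145094288961868} \approx 1.3594$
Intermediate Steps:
$w{\left(U \right)} = -527 + 3 U$ ($w{\left(U \right)} = \left(-527 + U\right) + 2 U = -527 + 3 U$)
$\frac{3776830}{2778325} + \frac{\left(2244442 + w{\left(-367 \right)}\right) \frac{1}{-229137 + 630172}}{-930056} = \frac{3776830}{2778325} + \frac{\left(2244442 + \left(-527 + 3 \left(-367\right)\right)\right) \frac{1}{-229137 + 630172}}{-930056} = 3776830 \cdot \frac{1}{2778325} + \frac{2244442 - 1628}{401035} \left(- \frac{1}{930056}\right) = \frac{755366}{555665} + \left(2244442 - 1628\right) \frac{1}{401035} \left(- \frac{1}{930056}\right) = \frac{755366}{555665} + 2242814 \cdot \frac{1}{401035} \left(- \frac{1}{930056}\right) = \frac{755366}{555665} + \frac{2242814}{401035} \left(- \frac{1}{930056}\right) = \frac{755366}{555665} - \frac{1121407}{186492503980} = \frac{5634778945389441}{4145094288961868}$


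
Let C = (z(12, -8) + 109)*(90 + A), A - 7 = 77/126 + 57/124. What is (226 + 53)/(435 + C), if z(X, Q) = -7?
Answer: 51894/1941509 ≈ 0.026729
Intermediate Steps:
A = 9007/1116 (A = 7 + (77/126 + 57/124) = 7 + (77*(1/126) + 57*(1/124)) = 7 + (11/18 + 57/124) = 7 + 1195/1116 = 9007/1116 ≈ 8.0708)
C = 1860599/186 (C = (-7 + 109)*(90 + 9007/1116) = 102*(109447/1116) = 1860599/186 ≈ 10003.)
(226 + 53)/(435 + C) = (226 + 53)/(435 + 1860599/186) = 279/(1941509/186) = 279*(186/1941509) = 51894/1941509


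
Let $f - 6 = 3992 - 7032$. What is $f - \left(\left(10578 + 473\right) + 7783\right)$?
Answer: $-21868$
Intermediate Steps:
$f = -3034$ ($f = 6 + \left(3992 - 7032\right) = 6 - 3040 = -3034$)
$f - \left(\left(10578 + 473\right) + 7783\right) = -3034 - \left(\left(10578 + 473\right) + 7783\right) = -3034 - \left(11051 + 7783\right) = -3034 - 18834 = -21868$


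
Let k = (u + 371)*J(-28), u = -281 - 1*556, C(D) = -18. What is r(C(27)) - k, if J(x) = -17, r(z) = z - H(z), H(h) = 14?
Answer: -7954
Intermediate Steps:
r(z) = -14 + z (r(z) = z - 1*14 = z - 14 = -14 + z)
u = -837 (u = -281 - 556 = -837)
k = 7922 (k = (-837 + 371)*(-17) = -466*(-17) = 7922)
r(C(27)) - k = (-14 - 18) - 1*7922 = -32 - 7922 = -7954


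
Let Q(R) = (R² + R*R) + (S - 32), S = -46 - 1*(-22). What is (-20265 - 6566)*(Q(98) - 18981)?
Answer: -4588101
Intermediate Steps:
S = -24 (S = -46 + 22 = -24)
Q(R) = -56 + 2*R² (Q(R) = (R² + R*R) + (-24 - 32) = (R² + R²) - 56 = 2*R² - 56 = -56 + 2*R²)
(-20265 - 6566)*(Q(98) - 18981) = (-20265 - 6566)*((-56 + 2*98²) - 18981) = -26831*((-56 + 2*9604) - 18981) = -26831*((-56 + 19208) - 18981) = -26831*(19152 - 18981) = -26831*171 = -4588101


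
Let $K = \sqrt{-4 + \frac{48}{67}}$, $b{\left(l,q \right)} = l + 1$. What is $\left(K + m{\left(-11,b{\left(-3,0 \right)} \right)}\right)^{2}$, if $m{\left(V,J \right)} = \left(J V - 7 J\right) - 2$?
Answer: $\frac{77232}{67} + \frac{136 i \sqrt{3685}}{67} \approx 1152.7 + 123.22 i$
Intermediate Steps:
$b{\left(l,q \right)} = 1 + l$
$m{\left(V,J \right)} = -2 - 7 J + J V$ ($m{\left(V,J \right)} = \left(- 7 J + J V\right) - 2 = -2 - 7 J + J V$)
$K = \frac{2 i \sqrt{3685}}{67}$ ($K = \sqrt{-4 + 48 \cdot \frac{1}{67}} = \sqrt{-4 + \frac{48}{67}} = \sqrt{- \frac{220}{67}} = \frac{2 i \sqrt{3685}}{67} \approx 1.8121 i$)
$\left(K + m{\left(-11,b{\left(-3,0 \right)} \right)}\right)^{2} = \left(\frac{2 i \sqrt{3685}}{67} - \left(2 + 7 \left(1 - 3\right) - \left(1 - 3\right) \left(-11\right)\right)\right)^{2} = \left(\frac{2 i \sqrt{3685}}{67} - -34\right)^{2} = \left(\frac{2 i \sqrt{3685}}{67} + \left(-2 + 14 + 22\right)\right)^{2} = \left(\frac{2 i \sqrt{3685}}{67} + 34\right)^{2} = \left(34 + \frac{2 i \sqrt{3685}}{67}\right)^{2}$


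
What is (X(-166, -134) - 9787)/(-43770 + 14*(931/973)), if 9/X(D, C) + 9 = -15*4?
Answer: 3911182/17486233 ≈ 0.22367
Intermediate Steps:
X(D, C) = -3/23 (X(D, C) = 9/(-9 - 15*4) = 9/(-9 - 60) = 9/(-69) = 9*(-1/69) = -3/23)
(X(-166, -134) - 9787)/(-43770 + 14*(931/973)) = (-3/23 - 9787)/(-43770 + 14*(931/973)) = -225104/(23*(-43770 + 14*(931*(1/973)))) = -225104/(23*(-43770 + 14*(133/139))) = -225104/(23*(-43770 + 1862/139)) = -225104/(23*(-6082168/139)) = -225104/23*(-139/6082168) = 3911182/17486233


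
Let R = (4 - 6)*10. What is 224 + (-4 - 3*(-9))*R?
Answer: -236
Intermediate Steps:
R = -20 (R = -2*10 = -20)
224 + (-4 - 3*(-9))*R = 224 + (-4 - 3*(-9))*(-20) = 224 + (-4 + 27)*(-20) = 224 + 23*(-20) = 224 - 460 = -236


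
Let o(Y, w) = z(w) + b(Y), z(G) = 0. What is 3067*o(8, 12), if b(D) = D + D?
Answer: 49072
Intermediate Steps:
b(D) = 2*D
o(Y, w) = 2*Y (o(Y, w) = 0 + 2*Y = 2*Y)
3067*o(8, 12) = 3067*(2*8) = 3067*16 = 49072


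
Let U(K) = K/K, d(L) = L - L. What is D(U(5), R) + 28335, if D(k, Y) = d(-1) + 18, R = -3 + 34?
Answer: 28353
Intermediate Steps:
R = 31
d(L) = 0
U(K) = 1
D(k, Y) = 18 (D(k, Y) = 0 + 18 = 18)
D(U(5), R) + 28335 = 18 + 28335 = 28353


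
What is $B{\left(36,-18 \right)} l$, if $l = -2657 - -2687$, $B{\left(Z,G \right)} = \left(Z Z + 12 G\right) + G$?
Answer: $31860$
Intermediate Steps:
$B{\left(Z,G \right)} = Z^{2} + 13 G$ ($B{\left(Z,G \right)} = \left(Z^{2} + 12 G\right) + G = Z^{2} + 13 G$)
$l = 30$ ($l = -2657 + 2687 = 30$)
$B{\left(36,-18 \right)} l = \left(36^{2} + 13 \left(-18\right)\right) 30 = \left(1296 - 234\right) 30 = 1062 \cdot 30 = 31860$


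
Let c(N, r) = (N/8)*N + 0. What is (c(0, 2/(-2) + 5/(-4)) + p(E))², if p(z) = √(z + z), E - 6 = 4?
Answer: 20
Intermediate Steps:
E = 10 (E = 6 + 4 = 10)
c(N, r) = N²/8 (c(N, r) = (N*(⅛))*N + 0 = (N/8)*N + 0 = N²/8 + 0 = N²/8)
p(z) = √2*√z (p(z) = √(2*z) = √2*√z)
(c(0, 2/(-2) + 5/(-4)) + p(E))² = ((⅛)*0² + √2*√10)² = ((⅛)*0 + 2*√5)² = (0 + 2*√5)² = (2*√5)² = 20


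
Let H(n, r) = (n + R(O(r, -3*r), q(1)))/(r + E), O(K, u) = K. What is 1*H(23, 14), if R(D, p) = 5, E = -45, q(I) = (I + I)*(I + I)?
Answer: -28/31 ≈ -0.90323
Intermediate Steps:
q(I) = 4*I² (q(I) = (2*I)*(2*I) = 4*I²)
H(n, r) = (5 + n)/(-45 + r) (H(n, r) = (n + 5)/(r - 45) = (5 + n)/(-45 + r))
1*H(23, 14) = 1*((5 + 23)/(-45 + 14)) = 1*(28/(-31)) = 1*(-1/31*28) = 1*(-28/31) = -28/31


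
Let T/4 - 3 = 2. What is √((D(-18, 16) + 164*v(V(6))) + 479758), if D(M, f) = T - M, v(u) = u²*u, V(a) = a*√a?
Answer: 2*√(119949 + 53136*√6) ≈ 1000.2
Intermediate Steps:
T = 20 (T = 12 + 4*2 = 12 + 8 = 20)
V(a) = a^(3/2)
v(u) = u³
D(M, f) = 20 - M
√((D(-18, 16) + 164*v(V(6))) + 479758) = √(((20 - 1*(-18)) + 164*(6^(3/2))³) + 479758) = √(((20 + 18) + 164*(6*√6)³) + 479758) = √((38 + 164*(1296*√6)) + 479758) = √((38 + 212544*√6) + 479758) = √(479796 + 212544*√6)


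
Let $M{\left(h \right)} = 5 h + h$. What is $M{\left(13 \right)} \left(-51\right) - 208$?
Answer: $-4186$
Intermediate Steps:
$M{\left(h \right)} = 6 h$
$M{\left(13 \right)} \left(-51\right) - 208 = 6 \cdot 13 \left(-51\right) - 208 = 78 \left(-51\right) - 208 = -3978 - 208 = -4186$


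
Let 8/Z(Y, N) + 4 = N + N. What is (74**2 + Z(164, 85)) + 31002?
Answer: 3027678/83 ≈ 36478.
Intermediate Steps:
Z(Y, N) = 8/(-4 + 2*N) (Z(Y, N) = 8/(-4 + (N + N)) = 8/(-4 + 2*N))
(74**2 + Z(164, 85)) + 31002 = (74**2 + 4/(-2 + 85)) + 31002 = (5476 + 4/83) + 31002 = 454512/83 + 31002 = 3027678/83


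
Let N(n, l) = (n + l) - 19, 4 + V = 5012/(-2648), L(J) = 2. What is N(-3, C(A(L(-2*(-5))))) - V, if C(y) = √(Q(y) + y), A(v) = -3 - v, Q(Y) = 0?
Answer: -10663/662 + I*√5 ≈ -16.107 + 2.2361*I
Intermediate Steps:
C(y) = √y (C(y) = √(0 + y) = √y)
V = -3901/662 (V = -4 + 5012/(-2648) = -4 + 5012*(-1/2648) = -4 - 1253/662 = -3901/662 ≈ -5.8927)
N(n, l) = -19 + l + n (N(n, l) = (l + n) - 19 = -19 + l + n)
N(-3, C(A(L(-2*(-5))))) - V = (-19 + √(-3 - 1*2) - 3) - 1*(-3901/662) = (-19 + √(-3 - 2) - 3) + 3901/662 = (-19 + √(-5) - 3) + 3901/662 = (-19 + I*√5 - 3) + 3901/662 = (-22 + I*√5) + 3901/662 = -10663/662 + I*√5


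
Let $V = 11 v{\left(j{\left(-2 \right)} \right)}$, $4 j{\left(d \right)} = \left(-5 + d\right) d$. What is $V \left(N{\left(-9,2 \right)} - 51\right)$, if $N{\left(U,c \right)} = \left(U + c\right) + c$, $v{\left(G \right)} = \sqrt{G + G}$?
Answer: $- 616 \sqrt{7} \approx -1629.8$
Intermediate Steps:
$j{\left(d \right)} = \frac{d \left(-5 + d\right)}{4}$ ($j{\left(d \right)} = \frac{\left(-5 + d\right) d}{4} = \frac{d \left(-5 + d\right)}{4}$)
$v{\left(G \right)} = \sqrt{2} \sqrt{G}$ ($v{\left(G \right)} = \sqrt{2 G} = \sqrt{2} \sqrt{G}$)
$V = 11 \sqrt{7}$ ($V = 11 \sqrt{2} \sqrt{\frac{1}{4} \left(-2\right) \left(-5 - 2\right)} = 11 \sqrt{2} \sqrt{\frac{1}{4} \left(-2\right) \left(-7\right)} = 11 \sqrt{2} \sqrt{\frac{7}{2}} = 11 \sqrt{2} \frac{\sqrt{14}}{2} = 11 \sqrt{7} \approx 29.103$)
$N{\left(U,c \right)} = U + 2 c$
$V \left(N{\left(-9,2 \right)} - 51\right) = 11 \sqrt{7} \left(\left(-9 + 2 \cdot 2\right) - 51\right) = 11 \sqrt{7} \left(\left(-9 + 4\right) - 51\right) = 11 \sqrt{7} \left(-5 - 51\right) = 11 \sqrt{7} \left(-56\right) = - 616 \sqrt{7}$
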